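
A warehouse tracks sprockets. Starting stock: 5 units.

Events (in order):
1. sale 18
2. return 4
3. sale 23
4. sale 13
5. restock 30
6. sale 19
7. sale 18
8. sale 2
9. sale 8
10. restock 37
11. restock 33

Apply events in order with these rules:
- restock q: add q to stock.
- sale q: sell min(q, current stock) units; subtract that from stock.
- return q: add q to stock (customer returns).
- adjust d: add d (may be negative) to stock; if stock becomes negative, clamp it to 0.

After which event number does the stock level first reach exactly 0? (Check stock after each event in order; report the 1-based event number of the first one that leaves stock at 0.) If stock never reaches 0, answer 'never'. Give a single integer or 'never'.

Answer: 1

Derivation:
Processing events:
Start: stock = 5
  Event 1 (sale 18): sell min(18,5)=5. stock: 5 - 5 = 0. total_sold = 5
  Event 2 (return 4): 0 + 4 = 4
  Event 3 (sale 23): sell min(23,4)=4. stock: 4 - 4 = 0. total_sold = 9
  Event 4 (sale 13): sell min(13,0)=0. stock: 0 - 0 = 0. total_sold = 9
  Event 5 (restock 30): 0 + 30 = 30
  Event 6 (sale 19): sell min(19,30)=19. stock: 30 - 19 = 11. total_sold = 28
  Event 7 (sale 18): sell min(18,11)=11. stock: 11 - 11 = 0. total_sold = 39
  Event 8 (sale 2): sell min(2,0)=0. stock: 0 - 0 = 0. total_sold = 39
  Event 9 (sale 8): sell min(8,0)=0. stock: 0 - 0 = 0. total_sold = 39
  Event 10 (restock 37): 0 + 37 = 37
  Event 11 (restock 33): 37 + 33 = 70
Final: stock = 70, total_sold = 39

First zero at event 1.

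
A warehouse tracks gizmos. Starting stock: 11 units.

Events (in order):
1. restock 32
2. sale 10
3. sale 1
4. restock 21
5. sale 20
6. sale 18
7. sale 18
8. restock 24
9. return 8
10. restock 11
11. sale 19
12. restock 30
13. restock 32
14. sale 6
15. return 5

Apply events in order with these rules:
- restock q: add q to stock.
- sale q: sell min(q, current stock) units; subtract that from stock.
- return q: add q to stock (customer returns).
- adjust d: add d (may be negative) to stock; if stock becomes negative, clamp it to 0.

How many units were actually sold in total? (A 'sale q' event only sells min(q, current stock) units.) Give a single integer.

Answer: 89

Derivation:
Processing events:
Start: stock = 11
  Event 1 (restock 32): 11 + 32 = 43
  Event 2 (sale 10): sell min(10,43)=10. stock: 43 - 10 = 33. total_sold = 10
  Event 3 (sale 1): sell min(1,33)=1. stock: 33 - 1 = 32. total_sold = 11
  Event 4 (restock 21): 32 + 21 = 53
  Event 5 (sale 20): sell min(20,53)=20. stock: 53 - 20 = 33. total_sold = 31
  Event 6 (sale 18): sell min(18,33)=18. stock: 33 - 18 = 15. total_sold = 49
  Event 7 (sale 18): sell min(18,15)=15. stock: 15 - 15 = 0. total_sold = 64
  Event 8 (restock 24): 0 + 24 = 24
  Event 9 (return 8): 24 + 8 = 32
  Event 10 (restock 11): 32 + 11 = 43
  Event 11 (sale 19): sell min(19,43)=19. stock: 43 - 19 = 24. total_sold = 83
  Event 12 (restock 30): 24 + 30 = 54
  Event 13 (restock 32): 54 + 32 = 86
  Event 14 (sale 6): sell min(6,86)=6. stock: 86 - 6 = 80. total_sold = 89
  Event 15 (return 5): 80 + 5 = 85
Final: stock = 85, total_sold = 89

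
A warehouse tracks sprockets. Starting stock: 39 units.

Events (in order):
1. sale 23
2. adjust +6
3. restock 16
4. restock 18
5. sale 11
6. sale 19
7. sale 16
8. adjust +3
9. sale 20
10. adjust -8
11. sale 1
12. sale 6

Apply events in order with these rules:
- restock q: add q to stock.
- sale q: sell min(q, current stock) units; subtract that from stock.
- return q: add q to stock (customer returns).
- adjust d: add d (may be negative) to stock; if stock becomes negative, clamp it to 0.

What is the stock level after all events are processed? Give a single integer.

Processing events:
Start: stock = 39
  Event 1 (sale 23): sell min(23,39)=23. stock: 39 - 23 = 16. total_sold = 23
  Event 2 (adjust +6): 16 + 6 = 22
  Event 3 (restock 16): 22 + 16 = 38
  Event 4 (restock 18): 38 + 18 = 56
  Event 5 (sale 11): sell min(11,56)=11. stock: 56 - 11 = 45. total_sold = 34
  Event 6 (sale 19): sell min(19,45)=19. stock: 45 - 19 = 26. total_sold = 53
  Event 7 (sale 16): sell min(16,26)=16. stock: 26 - 16 = 10. total_sold = 69
  Event 8 (adjust +3): 10 + 3 = 13
  Event 9 (sale 20): sell min(20,13)=13. stock: 13 - 13 = 0. total_sold = 82
  Event 10 (adjust -8): 0 + -8 = 0 (clamped to 0)
  Event 11 (sale 1): sell min(1,0)=0. stock: 0 - 0 = 0. total_sold = 82
  Event 12 (sale 6): sell min(6,0)=0. stock: 0 - 0 = 0. total_sold = 82
Final: stock = 0, total_sold = 82

Answer: 0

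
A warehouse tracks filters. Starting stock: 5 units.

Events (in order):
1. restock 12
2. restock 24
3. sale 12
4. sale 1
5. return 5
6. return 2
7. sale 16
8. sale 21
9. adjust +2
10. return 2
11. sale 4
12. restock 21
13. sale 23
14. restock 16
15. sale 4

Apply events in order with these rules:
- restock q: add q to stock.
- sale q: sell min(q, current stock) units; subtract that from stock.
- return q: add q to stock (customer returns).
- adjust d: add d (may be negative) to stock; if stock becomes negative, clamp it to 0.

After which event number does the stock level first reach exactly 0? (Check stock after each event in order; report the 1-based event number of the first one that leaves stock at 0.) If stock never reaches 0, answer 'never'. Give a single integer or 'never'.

Answer: 8

Derivation:
Processing events:
Start: stock = 5
  Event 1 (restock 12): 5 + 12 = 17
  Event 2 (restock 24): 17 + 24 = 41
  Event 3 (sale 12): sell min(12,41)=12. stock: 41 - 12 = 29. total_sold = 12
  Event 4 (sale 1): sell min(1,29)=1. stock: 29 - 1 = 28. total_sold = 13
  Event 5 (return 5): 28 + 5 = 33
  Event 6 (return 2): 33 + 2 = 35
  Event 7 (sale 16): sell min(16,35)=16. stock: 35 - 16 = 19. total_sold = 29
  Event 8 (sale 21): sell min(21,19)=19. stock: 19 - 19 = 0. total_sold = 48
  Event 9 (adjust +2): 0 + 2 = 2
  Event 10 (return 2): 2 + 2 = 4
  Event 11 (sale 4): sell min(4,4)=4. stock: 4 - 4 = 0. total_sold = 52
  Event 12 (restock 21): 0 + 21 = 21
  Event 13 (sale 23): sell min(23,21)=21. stock: 21 - 21 = 0. total_sold = 73
  Event 14 (restock 16): 0 + 16 = 16
  Event 15 (sale 4): sell min(4,16)=4. stock: 16 - 4 = 12. total_sold = 77
Final: stock = 12, total_sold = 77

First zero at event 8.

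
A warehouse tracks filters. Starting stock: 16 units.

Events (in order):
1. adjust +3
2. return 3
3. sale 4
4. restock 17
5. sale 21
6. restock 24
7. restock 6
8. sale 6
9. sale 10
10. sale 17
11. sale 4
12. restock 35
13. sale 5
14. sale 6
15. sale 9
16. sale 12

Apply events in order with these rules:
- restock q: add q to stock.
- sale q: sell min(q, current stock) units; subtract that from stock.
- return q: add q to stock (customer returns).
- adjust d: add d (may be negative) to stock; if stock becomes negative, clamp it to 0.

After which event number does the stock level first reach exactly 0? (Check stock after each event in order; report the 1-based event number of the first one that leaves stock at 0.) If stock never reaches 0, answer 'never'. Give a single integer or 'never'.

Answer: never

Derivation:
Processing events:
Start: stock = 16
  Event 1 (adjust +3): 16 + 3 = 19
  Event 2 (return 3): 19 + 3 = 22
  Event 3 (sale 4): sell min(4,22)=4. stock: 22 - 4 = 18. total_sold = 4
  Event 4 (restock 17): 18 + 17 = 35
  Event 5 (sale 21): sell min(21,35)=21. stock: 35 - 21 = 14. total_sold = 25
  Event 6 (restock 24): 14 + 24 = 38
  Event 7 (restock 6): 38 + 6 = 44
  Event 8 (sale 6): sell min(6,44)=6. stock: 44 - 6 = 38. total_sold = 31
  Event 9 (sale 10): sell min(10,38)=10. stock: 38 - 10 = 28. total_sold = 41
  Event 10 (sale 17): sell min(17,28)=17. stock: 28 - 17 = 11. total_sold = 58
  Event 11 (sale 4): sell min(4,11)=4. stock: 11 - 4 = 7. total_sold = 62
  Event 12 (restock 35): 7 + 35 = 42
  Event 13 (sale 5): sell min(5,42)=5. stock: 42 - 5 = 37. total_sold = 67
  Event 14 (sale 6): sell min(6,37)=6. stock: 37 - 6 = 31. total_sold = 73
  Event 15 (sale 9): sell min(9,31)=9. stock: 31 - 9 = 22. total_sold = 82
  Event 16 (sale 12): sell min(12,22)=12. stock: 22 - 12 = 10. total_sold = 94
Final: stock = 10, total_sold = 94

Stock never reaches 0.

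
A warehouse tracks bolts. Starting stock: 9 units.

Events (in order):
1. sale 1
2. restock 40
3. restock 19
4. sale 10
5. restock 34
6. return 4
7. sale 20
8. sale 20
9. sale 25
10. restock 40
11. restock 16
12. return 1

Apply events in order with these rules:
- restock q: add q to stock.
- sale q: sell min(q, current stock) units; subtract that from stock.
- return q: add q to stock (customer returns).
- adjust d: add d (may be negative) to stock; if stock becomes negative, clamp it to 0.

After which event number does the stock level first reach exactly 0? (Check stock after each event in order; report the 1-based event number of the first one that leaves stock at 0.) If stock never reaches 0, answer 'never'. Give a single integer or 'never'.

Answer: never

Derivation:
Processing events:
Start: stock = 9
  Event 1 (sale 1): sell min(1,9)=1. stock: 9 - 1 = 8. total_sold = 1
  Event 2 (restock 40): 8 + 40 = 48
  Event 3 (restock 19): 48 + 19 = 67
  Event 4 (sale 10): sell min(10,67)=10. stock: 67 - 10 = 57. total_sold = 11
  Event 5 (restock 34): 57 + 34 = 91
  Event 6 (return 4): 91 + 4 = 95
  Event 7 (sale 20): sell min(20,95)=20. stock: 95 - 20 = 75. total_sold = 31
  Event 8 (sale 20): sell min(20,75)=20. stock: 75 - 20 = 55. total_sold = 51
  Event 9 (sale 25): sell min(25,55)=25. stock: 55 - 25 = 30. total_sold = 76
  Event 10 (restock 40): 30 + 40 = 70
  Event 11 (restock 16): 70 + 16 = 86
  Event 12 (return 1): 86 + 1 = 87
Final: stock = 87, total_sold = 76

Stock never reaches 0.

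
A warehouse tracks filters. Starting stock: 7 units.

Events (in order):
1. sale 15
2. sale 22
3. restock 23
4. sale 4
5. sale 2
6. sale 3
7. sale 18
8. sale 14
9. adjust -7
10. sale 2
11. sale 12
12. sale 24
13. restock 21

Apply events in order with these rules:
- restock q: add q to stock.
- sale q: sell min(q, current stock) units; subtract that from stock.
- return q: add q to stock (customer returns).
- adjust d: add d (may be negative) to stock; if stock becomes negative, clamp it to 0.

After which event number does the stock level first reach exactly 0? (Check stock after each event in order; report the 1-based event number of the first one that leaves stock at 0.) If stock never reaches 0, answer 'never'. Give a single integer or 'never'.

Answer: 1

Derivation:
Processing events:
Start: stock = 7
  Event 1 (sale 15): sell min(15,7)=7. stock: 7 - 7 = 0. total_sold = 7
  Event 2 (sale 22): sell min(22,0)=0. stock: 0 - 0 = 0. total_sold = 7
  Event 3 (restock 23): 0 + 23 = 23
  Event 4 (sale 4): sell min(4,23)=4. stock: 23 - 4 = 19. total_sold = 11
  Event 5 (sale 2): sell min(2,19)=2. stock: 19 - 2 = 17. total_sold = 13
  Event 6 (sale 3): sell min(3,17)=3. stock: 17 - 3 = 14. total_sold = 16
  Event 7 (sale 18): sell min(18,14)=14. stock: 14 - 14 = 0. total_sold = 30
  Event 8 (sale 14): sell min(14,0)=0. stock: 0 - 0 = 0. total_sold = 30
  Event 9 (adjust -7): 0 + -7 = 0 (clamped to 0)
  Event 10 (sale 2): sell min(2,0)=0. stock: 0 - 0 = 0. total_sold = 30
  Event 11 (sale 12): sell min(12,0)=0. stock: 0 - 0 = 0. total_sold = 30
  Event 12 (sale 24): sell min(24,0)=0. stock: 0 - 0 = 0. total_sold = 30
  Event 13 (restock 21): 0 + 21 = 21
Final: stock = 21, total_sold = 30

First zero at event 1.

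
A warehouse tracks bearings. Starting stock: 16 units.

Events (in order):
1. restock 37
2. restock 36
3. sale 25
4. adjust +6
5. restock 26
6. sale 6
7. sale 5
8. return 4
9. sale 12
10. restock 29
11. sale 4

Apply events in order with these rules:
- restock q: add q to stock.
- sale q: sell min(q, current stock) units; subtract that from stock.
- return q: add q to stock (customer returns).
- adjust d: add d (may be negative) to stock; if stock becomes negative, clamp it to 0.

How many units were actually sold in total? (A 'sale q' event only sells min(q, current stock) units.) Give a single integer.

Answer: 52

Derivation:
Processing events:
Start: stock = 16
  Event 1 (restock 37): 16 + 37 = 53
  Event 2 (restock 36): 53 + 36 = 89
  Event 3 (sale 25): sell min(25,89)=25. stock: 89 - 25 = 64. total_sold = 25
  Event 4 (adjust +6): 64 + 6 = 70
  Event 5 (restock 26): 70 + 26 = 96
  Event 6 (sale 6): sell min(6,96)=6. stock: 96 - 6 = 90. total_sold = 31
  Event 7 (sale 5): sell min(5,90)=5. stock: 90 - 5 = 85. total_sold = 36
  Event 8 (return 4): 85 + 4 = 89
  Event 9 (sale 12): sell min(12,89)=12. stock: 89 - 12 = 77. total_sold = 48
  Event 10 (restock 29): 77 + 29 = 106
  Event 11 (sale 4): sell min(4,106)=4. stock: 106 - 4 = 102. total_sold = 52
Final: stock = 102, total_sold = 52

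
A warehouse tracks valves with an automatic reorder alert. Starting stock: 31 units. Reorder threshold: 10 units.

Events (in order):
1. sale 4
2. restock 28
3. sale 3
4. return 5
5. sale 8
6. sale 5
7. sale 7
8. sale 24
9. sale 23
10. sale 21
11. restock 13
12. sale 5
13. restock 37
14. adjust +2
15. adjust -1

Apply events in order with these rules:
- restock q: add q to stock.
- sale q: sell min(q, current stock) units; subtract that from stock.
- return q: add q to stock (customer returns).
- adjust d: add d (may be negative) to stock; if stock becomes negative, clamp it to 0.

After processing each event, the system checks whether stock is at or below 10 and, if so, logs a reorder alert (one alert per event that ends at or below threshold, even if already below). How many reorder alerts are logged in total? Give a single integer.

Processing events:
Start: stock = 31
  Event 1 (sale 4): sell min(4,31)=4. stock: 31 - 4 = 27. total_sold = 4
  Event 2 (restock 28): 27 + 28 = 55
  Event 3 (sale 3): sell min(3,55)=3. stock: 55 - 3 = 52. total_sold = 7
  Event 4 (return 5): 52 + 5 = 57
  Event 5 (sale 8): sell min(8,57)=8. stock: 57 - 8 = 49. total_sold = 15
  Event 6 (sale 5): sell min(5,49)=5. stock: 49 - 5 = 44. total_sold = 20
  Event 7 (sale 7): sell min(7,44)=7. stock: 44 - 7 = 37. total_sold = 27
  Event 8 (sale 24): sell min(24,37)=24. stock: 37 - 24 = 13. total_sold = 51
  Event 9 (sale 23): sell min(23,13)=13. stock: 13 - 13 = 0. total_sold = 64
  Event 10 (sale 21): sell min(21,0)=0. stock: 0 - 0 = 0. total_sold = 64
  Event 11 (restock 13): 0 + 13 = 13
  Event 12 (sale 5): sell min(5,13)=5. stock: 13 - 5 = 8. total_sold = 69
  Event 13 (restock 37): 8 + 37 = 45
  Event 14 (adjust +2): 45 + 2 = 47
  Event 15 (adjust -1): 47 + -1 = 46
Final: stock = 46, total_sold = 69

Checking against threshold 10:
  After event 1: stock=27 > 10
  After event 2: stock=55 > 10
  After event 3: stock=52 > 10
  After event 4: stock=57 > 10
  After event 5: stock=49 > 10
  After event 6: stock=44 > 10
  After event 7: stock=37 > 10
  After event 8: stock=13 > 10
  After event 9: stock=0 <= 10 -> ALERT
  After event 10: stock=0 <= 10 -> ALERT
  After event 11: stock=13 > 10
  After event 12: stock=8 <= 10 -> ALERT
  After event 13: stock=45 > 10
  After event 14: stock=47 > 10
  After event 15: stock=46 > 10
Alert events: [9, 10, 12]. Count = 3

Answer: 3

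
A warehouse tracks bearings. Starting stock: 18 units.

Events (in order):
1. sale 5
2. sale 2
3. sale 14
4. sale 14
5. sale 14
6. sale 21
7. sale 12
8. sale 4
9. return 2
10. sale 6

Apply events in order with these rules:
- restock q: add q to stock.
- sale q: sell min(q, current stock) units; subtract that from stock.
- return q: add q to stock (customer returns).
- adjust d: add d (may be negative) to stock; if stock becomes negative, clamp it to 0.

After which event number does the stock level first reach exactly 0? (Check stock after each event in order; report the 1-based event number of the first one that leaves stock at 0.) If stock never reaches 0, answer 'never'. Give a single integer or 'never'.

Answer: 3

Derivation:
Processing events:
Start: stock = 18
  Event 1 (sale 5): sell min(5,18)=5. stock: 18 - 5 = 13. total_sold = 5
  Event 2 (sale 2): sell min(2,13)=2. stock: 13 - 2 = 11. total_sold = 7
  Event 3 (sale 14): sell min(14,11)=11. stock: 11 - 11 = 0. total_sold = 18
  Event 4 (sale 14): sell min(14,0)=0. stock: 0 - 0 = 0. total_sold = 18
  Event 5 (sale 14): sell min(14,0)=0. stock: 0 - 0 = 0. total_sold = 18
  Event 6 (sale 21): sell min(21,0)=0. stock: 0 - 0 = 0. total_sold = 18
  Event 7 (sale 12): sell min(12,0)=0. stock: 0 - 0 = 0. total_sold = 18
  Event 8 (sale 4): sell min(4,0)=0. stock: 0 - 0 = 0. total_sold = 18
  Event 9 (return 2): 0 + 2 = 2
  Event 10 (sale 6): sell min(6,2)=2. stock: 2 - 2 = 0. total_sold = 20
Final: stock = 0, total_sold = 20

First zero at event 3.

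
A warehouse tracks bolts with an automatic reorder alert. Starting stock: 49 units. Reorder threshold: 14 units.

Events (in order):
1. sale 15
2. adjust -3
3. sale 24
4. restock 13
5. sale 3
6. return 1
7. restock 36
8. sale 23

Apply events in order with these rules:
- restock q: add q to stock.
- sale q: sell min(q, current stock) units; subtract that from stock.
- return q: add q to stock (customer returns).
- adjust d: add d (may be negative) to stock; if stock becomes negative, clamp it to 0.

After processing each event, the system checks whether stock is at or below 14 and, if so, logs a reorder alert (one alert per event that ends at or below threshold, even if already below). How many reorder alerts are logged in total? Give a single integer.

Processing events:
Start: stock = 49
  Event 1 (sale 15): sell min(15,49)=15. stock: 49 - 15 = 34. total_sold = 15
  Event 2 (adjust -3): 34 + -3 = 31
  Event 3 (sale 24): sell min(24,31)=24. stock: 31 - 24 = 7. total_sold = 39
  Event 4 (restock 13): 7 + 13 = 20
  Event 5 (sale 3): sell min(3,20)=3. stock: 20 - 3 = 17. total_sold = 42
  Event 6 (return 1): 17 + 1 = 18
  Event 7 (restock 36): 18 + 36 = 54
  Event 8 (sale 23): sell min(23,54)=23. stock: 54 - 23 = 31. total_sold = 65
Final: stock = 31, total_sold = 65

Checking against threshold 14:
  After event 1: stock=34 > 14
  After event 2: stock=31 > 14
  After event 3: stock=7 <= 14 -> ALERT
  After event 4: stock=20 > 14
  After event 5: stock=17 > 14
  After event 6: stock=18 > 14
  After event 7: stock=54 > 14
  After event 8: stock=31 > 14
Alert events: [3]. Count = 1

Answer: 1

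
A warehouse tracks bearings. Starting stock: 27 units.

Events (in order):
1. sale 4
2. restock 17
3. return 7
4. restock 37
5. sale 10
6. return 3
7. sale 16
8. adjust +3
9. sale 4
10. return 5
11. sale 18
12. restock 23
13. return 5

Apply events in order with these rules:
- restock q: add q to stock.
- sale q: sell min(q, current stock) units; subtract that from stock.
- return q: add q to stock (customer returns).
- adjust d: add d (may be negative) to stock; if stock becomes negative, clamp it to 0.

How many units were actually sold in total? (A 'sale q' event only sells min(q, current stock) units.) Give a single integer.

Answer: 52

Derivation:
Processing events:
Start: stock = 27
  Event 1 (sale 4): sell min(4,27)=4. stock: 27 - 4 = 23. total_sold = 4
  Event 2 (restock 17): 23 + 17 = 40
  Event 3 (return 7): 40 + 7 = 47
  Event 4 (restock 37): 47 + 37 = 84
  Event 5 (sale 10): sell min(10,84)=10. stock: 84 - 10 = 74. total_sold = 14
  Event 6 (return 3): 74 + 3 = 77
  Event 7 (sale 16): sell min(16,77)=16. stock: 77 - 16 = 61. total_sold = 30
  Event 8 (adjust +3): 61 + 3 = 64
  Event 9 (sale 4): sell min(4,64)=4. stock: 64 - 4 = 60. total_sold = 34
  Event 10 (return 5): 60 + 5 = 65
  Event 11 (sale 18): sell min(18,65)=18. stock: 65 - 18 = 47. total_sold = 52
  Event 12 (restock 23): 47 + 23 = 70
  Event 13 (return 5): 70 + 5 = 75
Final: stock = 75, total_sold = 52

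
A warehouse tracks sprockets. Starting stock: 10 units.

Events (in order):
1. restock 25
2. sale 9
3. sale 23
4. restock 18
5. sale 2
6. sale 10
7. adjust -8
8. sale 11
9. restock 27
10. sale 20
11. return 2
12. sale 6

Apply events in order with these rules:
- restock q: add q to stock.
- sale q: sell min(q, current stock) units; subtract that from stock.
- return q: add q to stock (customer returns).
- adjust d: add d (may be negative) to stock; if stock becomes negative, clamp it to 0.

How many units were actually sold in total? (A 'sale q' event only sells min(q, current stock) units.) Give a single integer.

Processing events:
Start: stock = 10
  Event 1 (restock 25): 10 + 25 = 35
  Event 2 (sale 9): sell min(9,35)=9. stock: 35 - 9 = 26. total_sold = 9
  Event 3 (sale 23): sell min(23,26)=23. stock: 26 - 23 = 3. total_sold = 32
  Event 4 (restock 18): 3 + 18 = 21
  Event 5 (sale 2): sell min(2,21)=2. stock: 21 - 2 = 19. total_sold = 34
  Event 6 (sale 10): sell min(10,19)=10. stock: 19 - 10 = 9. total_sold = 44
  Event 7 (adjust -8): 9 + -8 = 1
  Event 8 (sale 11): sell min(11,1)=1. stock: 1 - 1 = 0. total_sold = 45
  Event 9 (restock 27): 0 + 27 = 27
  Event 10 (sale 20): sell min(20,27)=20. stock: 27 - 20 = 7. total_sold = 65
  Event 11 (return 2): 7 + 2 = 9
  Event 12 (sale 6): sell min(6,9)=6. stock: 9 - 6 = 3. total_sold = 71
Final: stock = 3, total_sold = 71

Answer: 71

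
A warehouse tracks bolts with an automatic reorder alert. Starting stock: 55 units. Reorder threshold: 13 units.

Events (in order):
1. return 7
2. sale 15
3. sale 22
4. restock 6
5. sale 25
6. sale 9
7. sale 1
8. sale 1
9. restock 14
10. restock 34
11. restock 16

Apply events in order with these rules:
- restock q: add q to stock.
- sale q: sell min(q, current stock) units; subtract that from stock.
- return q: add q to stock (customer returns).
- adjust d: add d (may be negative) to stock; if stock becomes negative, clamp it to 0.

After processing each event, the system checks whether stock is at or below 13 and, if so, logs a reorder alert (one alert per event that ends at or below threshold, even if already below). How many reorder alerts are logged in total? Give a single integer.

Processing events:
Start: stock = 55
  Event 1 (return 7): 55 + 7 = 62
  Event 2 (sale 15): sell min(15,62)=15. stock: 62 - 15 = 47. total_sold = 15
  Event 3 (sale 22): sell min(22,47)=22. stock: 47 - 22 = 25. total_sold = 37
  Event 4 (restock 6): 25 + 6 = 31
  Event 5 (sale 25): sell min(25,31)=25. stock: 31 - 25 = 6. total_sold = 62
  Event 6 (sale 9): sell min(9,6)=6. stock: 6 - 6 = 0. total_sold = 68
  Event 7 (sale 1): sell min(1,0)=0. stock: 0 - 0 = 0. total_sold = 68
  Event 8 (sale 1): sell min(1,0)=0. stock: 0 - 0 = 0. total_sold = 68
  Event 9 (restock 14): 0 + 14 = 14
  Event 10 (restock 34): 14 + 34 = 48
  Event 11 (restock 16): 48 + 16 = 64
Final: stock = 64, total_sold = 68

Checking against threshold 13:
  After event 1: stock=62 > 13
  After event 2: stock=47 > 13
  After event 3: stock=25 > 13
  After event 4: stock=31 > 13
  After event 5: stock=6 <= 13 -> ALERT
  After event 6: stock=0 <= 13 -> ALERT
  After event 7: stock=0 <= 13 -> ALERT
  After event 8: stock=0 <= 13 -> ALERT
  After event 9: stock=14 > 13
  After event 10: stock=48 > 13
  After event 11: stock=64 > 13
Alert events: [5, 6, 7, 8]. Count = 4

Answer: 4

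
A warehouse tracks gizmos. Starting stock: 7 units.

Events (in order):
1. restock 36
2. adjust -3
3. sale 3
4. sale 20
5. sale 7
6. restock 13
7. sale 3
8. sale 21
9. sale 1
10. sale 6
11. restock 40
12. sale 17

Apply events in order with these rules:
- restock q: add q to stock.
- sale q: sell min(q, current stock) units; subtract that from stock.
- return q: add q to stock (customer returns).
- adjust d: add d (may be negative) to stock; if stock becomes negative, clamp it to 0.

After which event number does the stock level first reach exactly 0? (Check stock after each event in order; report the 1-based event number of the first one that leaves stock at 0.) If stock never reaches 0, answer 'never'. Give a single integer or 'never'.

Processing events:
Start: stock = 7
  Event 1 (restock 36): 7 + 36 = 43
  Event 2 (adjust -3): 43 + -3 = 40
  Event 3 (sale 3): sell min(3,40)=3. stock: 40 - 3 = 37. total_sold = 3
  Event 4 (sale 20): sell min(20,37)=20. stock: 37 - 20 = 17. total_sold = 23
  Event 5 (sale 7): sell min(7,17)=7. stock: 17 - 7 = 10. total_sold = 30
  Event 6 (restock 13): 10 + 13 = 23
  Event 7 (sale 3): sell min(3,23)=3. stock: 23 - 3 = 20. total_sold = 33
  Event 8 (sale 21): sell min(21,20)=20. stock: 20 - 20 = 0. total_sold = 53
  Event 9 (sale 1): sell min(1,0)=0. stock: 0 - 0 = 0. total_sold = 53
  Event 10 (sale 6): sell min(6,0)=0. stock: 0 - 0 = 0. total_sold = 53
  Event 11 (restock 40): 0 + 40 = 40
  Event 12 (sale 17): sell min(17,40)=17. stock: 40 - 17 = 23. total_sold = 70
Final: stock = 23, total_sold = 70

First zero at event 8.

Answer: 8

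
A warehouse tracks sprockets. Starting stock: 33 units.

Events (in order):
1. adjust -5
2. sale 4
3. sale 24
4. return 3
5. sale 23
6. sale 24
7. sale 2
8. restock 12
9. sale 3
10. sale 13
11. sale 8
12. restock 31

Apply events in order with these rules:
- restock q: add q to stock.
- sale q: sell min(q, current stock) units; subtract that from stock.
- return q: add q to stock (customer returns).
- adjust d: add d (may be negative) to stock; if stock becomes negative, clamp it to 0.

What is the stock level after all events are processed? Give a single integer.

Answer: 31

Derivation:
Processing events:
Start: stock = 33
  Event 1 (adjust -5): 33 + -5 = 28
  Event 2 (sale 4): sell min(4,28)=4. stock: 28 - 4 = 24. total_sold = 4
  Event 3 (sale 24): sell min(24,24)=24. stock: 24 - 24 = 0. total_sold = 28
  Event 4 (return 3): 0 + 3 = 3
  Event 5 (sale 23): sell min(23,3)=3. stock: 3 - 3 = 0. total_sold = 31
  Event 6 (sale 24): sell min(24,0)=0. stock: 0 - 0 = 0. total_sold = 31
  Event 7 (sale 2): sell min(2,0)=0. stock: 0 - 0 = 0. total_sold = 31
  Event 8 (restock 12): 0 + 12 = 12
  Event 9 (sale 3): sell min(3,12)=3. stock: 12 - 3 = 9. total_sold = 34
  Event 10 (sale 13): sell min(13,9)=9. stock: 9 - 9 = 0. total_sold = 43
  Event 11 (sale 8): sell min(8,0)=0. stock: 0 - 0 = 0. total_sold = 43
  Event 12 (restock 31): 0 + 31 = 31
Final: stock = 31, total_sold = 43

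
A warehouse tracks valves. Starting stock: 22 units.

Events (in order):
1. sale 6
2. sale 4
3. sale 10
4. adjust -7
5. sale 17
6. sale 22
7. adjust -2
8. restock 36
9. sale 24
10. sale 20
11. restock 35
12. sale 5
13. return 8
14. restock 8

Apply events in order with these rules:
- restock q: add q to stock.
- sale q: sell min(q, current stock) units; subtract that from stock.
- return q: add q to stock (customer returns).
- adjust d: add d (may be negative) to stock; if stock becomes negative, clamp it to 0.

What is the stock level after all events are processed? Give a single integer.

Answer: 46

Derivation:
Processing events:
Start: stock = 22
  Event 1 (sale 6): sell min(6,22)=6. stock: 22 - 6 = 16. total_sold = 6
  Event 2 (sale 4): sell min(4,16)=4. stock: 16 - 4 = 12. total_sold = 10
  Event 3 (sale 10): sell min(10,12)=10. stock: 12 - 10 = 2. total_sold = 20
  Event 4 (adjust -7): 2 + -7 = 0 (clamped to 0)
  Event 5 (sale 17): sell min(17,0)=0. stock: 0 - 0 = 0. total_sold = 20
  Event 6 (sale 22): sell min(22,0)=0. stock: 0 - 0 = 0. total_sold = 20
  Event 7 (adjust -2): 0 + -2 = 0 (clamped to 0)
  Event 8 (restock 36): 0 + 36 = 36
  Event 9 (sale 24): sell min(24,36)=24. stock: 36 - 24 = 12. total_sold = 44
  Event 10 (sale 20): sell min(20,12)=12. stock: 12 - 12 = 0. total_sold = 56
  Event 11 (restock 35): 0 + 35 = 35
  Event 12 (sale 5): sell min(5,35)=5. stock: 35 - 5 = 30. total_sold = 61
  Event 13 (return 8): 30 + 8 = 38
  Event 14 (restock 8): 38 + 8 = 46
Final: stock = 46, total_sold = 61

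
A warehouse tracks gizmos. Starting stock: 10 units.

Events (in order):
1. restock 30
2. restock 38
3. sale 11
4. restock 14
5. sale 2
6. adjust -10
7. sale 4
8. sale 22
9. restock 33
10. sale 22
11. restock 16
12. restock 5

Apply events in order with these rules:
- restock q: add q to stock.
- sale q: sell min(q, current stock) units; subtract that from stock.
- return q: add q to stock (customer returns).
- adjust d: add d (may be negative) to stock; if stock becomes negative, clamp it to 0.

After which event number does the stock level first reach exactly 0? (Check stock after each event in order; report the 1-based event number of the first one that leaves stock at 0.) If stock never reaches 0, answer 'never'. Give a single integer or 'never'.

Answer: never

Derivation:
Processing events:
Start: stock = 10
  Event 1 (restock 30): 10 + 30 = 40
  Event 2 (restock 38): 40 + 38 = 78
  Event 3 (sale 11): sell min(11,78)=11. stock: 78 - 11 = 67. total_sold = 11
  Event 4 (restock 14): 67 + 14 = 81
  Event 5 (sale 2): sell min(2,81)=2. stock: 81 - 2 = 79. total_sold = 13
  Event 6 (adjust -10): 79 + -10 = 69
  Event 7 (sale 4): sell min(4,69)=4. stock: 69 - 4 = 65. total_sold = 17
  Event 8 (sale 22): sell min(22,65)=22. stock: 65 - 22 = 43. total_sold = 39
  Event 9 (restock 33): 43 + 33 = 76
  Event 10 (sale 22): sell min(22,76)=22. stock: 76 - 22 = 54. total_sold = 61
  Event 11 (restock 16): 54 + 16 = 70
  Event 12 (restock 5): 70 + 5 = 75
Final: stock = 75, total_sold = 61

Stock never reaches 0.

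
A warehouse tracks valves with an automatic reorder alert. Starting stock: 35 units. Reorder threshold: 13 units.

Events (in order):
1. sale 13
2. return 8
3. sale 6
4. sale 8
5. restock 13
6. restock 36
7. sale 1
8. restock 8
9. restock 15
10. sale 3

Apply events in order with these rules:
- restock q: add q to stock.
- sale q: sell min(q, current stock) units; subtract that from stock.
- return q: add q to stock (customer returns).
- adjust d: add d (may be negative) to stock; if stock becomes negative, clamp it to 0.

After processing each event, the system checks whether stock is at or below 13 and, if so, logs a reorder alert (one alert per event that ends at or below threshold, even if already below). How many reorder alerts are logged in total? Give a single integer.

Answer: 0

Derivation:
Processing events:
Start: stock = 35
  Event 1 (sale 13): sell min(13,35)=13. stock: 35 - 13 = 22. total_sold = 13
  Event 2 (return 8): 22 + 8 = 30
  Event 3 (sale 6): sell min(6,30)=6. stock: 30 - 6 = 24. total_sold = 19
  Event 4 (sale 8): sell min(8,24)=8. stock: 24 - 8 = 16. total_sold = 27
  Event 5 (restock 13): 16 + 13 = 29
  Event 6 (restock 36): 29 + 36 = 65
  Event 7 (sale 1): sell min(1,65)=1. stock: 65 - 1 = 64. total_sold = 28
  Event 8 (restock 8): 64 + 8 = 72
  Event 9 (restock 15): 72 + 15 = 87
  Event 10 (sale 3): sell min(3,87)=3. stock: 87 - 3 = 84. total_sold = 31
Final: stock = 84, total_sold = 31

Checking against threshold 13:
  After event 1: stock=22 > 13
  After event 2: stock=30 > 13
  After event 3: stock=24 > 13
  After event 4: stock=16 > 13
  After event 5: stock=29 > 13
  After event 6: stock=65 > 13
  After event 7: stock=64 > 13
  After event 8: stock=72 > 13
  After event 9: stock=87 > 13
  After event 10: stock=84 > 13
Alert events: []. Count = 0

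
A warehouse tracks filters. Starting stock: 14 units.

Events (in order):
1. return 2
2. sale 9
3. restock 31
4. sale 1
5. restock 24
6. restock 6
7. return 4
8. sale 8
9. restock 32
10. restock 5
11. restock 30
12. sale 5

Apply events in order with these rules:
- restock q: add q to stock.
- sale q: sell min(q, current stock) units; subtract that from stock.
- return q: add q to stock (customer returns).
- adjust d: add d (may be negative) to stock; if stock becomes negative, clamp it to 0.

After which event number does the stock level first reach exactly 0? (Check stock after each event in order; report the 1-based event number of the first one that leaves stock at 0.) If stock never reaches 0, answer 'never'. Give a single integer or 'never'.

Processing events:
Start: stock = 14
  Event 1 (return 2): 14 + 2 = 16
  Event 2 (sale 9): sell min(9,16)=9. stock: 16 - 9 = 7. total_sold = 9
  Event 3 (restock 31): 7 + 31 = 38
  Event 4 (sale 1): sell min(1,38)=1. stock: 38 - 1 = 37. total_sold = 10
  Event 5 (restock 24): 37 + 24 = 61
  Event 6 (restock 6): 61 + 6 = 67
  Event 7 (return 4): 67 + 4 = 71
  Event 8 (sale 8): sell min(8,71)=8. stock: 71 - 8 = 63. total_sold = 18
  Event 9 (restock 32): 63 + 32 = 95
  Event 10 (restock 5): 95 + 5 = 100
  Event 11 (restock 30): 100 + 30 = 130
  Event 12 (sale 5): sell min(5,130)=5. stock: 130 - 5 = 125. total_sold = 23
Final: stock = 125, total_sold = 23

Stock never reaches 0.

Answer: never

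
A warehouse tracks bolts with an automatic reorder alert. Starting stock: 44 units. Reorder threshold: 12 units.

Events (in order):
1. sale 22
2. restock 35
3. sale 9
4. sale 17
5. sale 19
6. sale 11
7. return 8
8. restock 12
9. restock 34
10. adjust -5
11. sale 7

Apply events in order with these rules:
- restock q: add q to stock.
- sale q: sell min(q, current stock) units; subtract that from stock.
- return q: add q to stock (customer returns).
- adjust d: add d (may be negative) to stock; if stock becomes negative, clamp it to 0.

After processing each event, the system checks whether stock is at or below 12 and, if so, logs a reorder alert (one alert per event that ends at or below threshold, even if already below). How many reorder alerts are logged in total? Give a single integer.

Answer: 3

Derivation:
Processing events:
Start: stock = 44
  Event 1 (sale 22): sell min(22,44)=22. stock: 44 - 22 = 22. total_sold = 22
  Event 2 (restock 35): 22 + 35 = 57
  Event 3 (sale 9): sell min(9,57)=9. stock: 57 - 9 = 48. total_sold = 31
  Event 4 (sale 17): sell min(17,48)=17. stock: 48 - 17 = 31. total_sold = 48
  Event 5 (sale 19): sell min(19,31)=19. stock: 31 - 19 = 12. total_sold = 67
  Event 6 (sale 11): sell min(11,12)=11. stock: 12 - 11 = 1. total_sold = 78
  Event 7 (return 8): 1 + 8 = 9
  Event 8 (restock 12): 9 + 12 = 21
  Event 9 (restock 34): 21 + 34 = 55
  Event 10 (adjust -5): 55 + -5 = 50
  Event 11 (sale 7): sell min(7,50)=7. stock: 50 - 7 = 43. total_sold = 85
Final: stock = 43, total_sold = 85

Checking against threshold 12:
  After event 1: stock=22 > 12
  After event 2: stock=57 > 12
  After event 3: stock=48 > 12
  After event 4: stock=31 > 12
  After event 5: stock=12 <= 12 -> ALERT
  After event 6: stock=1 <= 12 -> ALERT
  After event 7: stock=9 <= 12 -> ALERT
  After event 8: stock=21 > 12
  After event 9: stock=55 > 12
  After event 10: stock=50 > 12
  After event 11: stock=43 > 12
Alert events: [5, 6, 7]. Count = 3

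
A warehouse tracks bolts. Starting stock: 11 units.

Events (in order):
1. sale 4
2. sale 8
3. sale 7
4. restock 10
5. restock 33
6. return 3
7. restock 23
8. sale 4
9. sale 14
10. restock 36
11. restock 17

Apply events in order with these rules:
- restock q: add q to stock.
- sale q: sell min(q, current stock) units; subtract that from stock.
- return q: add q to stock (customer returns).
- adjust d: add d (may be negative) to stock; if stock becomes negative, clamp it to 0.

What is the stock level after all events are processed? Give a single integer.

Processing events:
Start: stock = 11
  Event 1 (sale 4): sell min(4,11)=4. stock: 11 - 4 = 7. total_sold = 4
  Event 2 (sale 8): sell min(8,7)=7. stock: 7 - 7 = 0. total_sold = 11
  Event 3 (sale 7): sell min(7,0)=0. stock: 0 - 0 = 0. total_sold = 11
  Event 4 (restock 10): 0 + 10 = 10
  Event 5 (restock 33): 10 + 33 = 43
  Event 6 (return 3): 43 + 3 = 46
  Event 7 (restock 23): 46 + 23 = 69
  Event 8 (sale 4): sell min(4,69)=4. stock: 69 - 4 = 65. total_sold = 15
  Event 9 (sale 14): sell min(14,65)=14. stock: 65 - 14 = 51. total_sold = 29
  Event 10 (restock 36): 51 + 36 = 87
  Event 11 (restock 17): 87 + 17 = 104
Final: stock = 104, total_sold = 29

Answer: 104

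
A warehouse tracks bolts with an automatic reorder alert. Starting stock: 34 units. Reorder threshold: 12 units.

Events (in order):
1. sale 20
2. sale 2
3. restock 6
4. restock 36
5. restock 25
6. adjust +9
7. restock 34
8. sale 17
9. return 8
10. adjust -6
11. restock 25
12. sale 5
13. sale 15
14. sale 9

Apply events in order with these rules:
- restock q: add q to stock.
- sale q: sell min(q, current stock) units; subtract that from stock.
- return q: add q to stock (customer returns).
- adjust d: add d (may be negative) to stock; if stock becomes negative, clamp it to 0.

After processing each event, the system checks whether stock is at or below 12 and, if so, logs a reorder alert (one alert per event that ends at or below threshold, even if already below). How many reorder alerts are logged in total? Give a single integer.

Answer: 1

Derivation:
Processing events:
Start: stock = 34
  Event 1 (sale 20): sell min(20,34)=20. stock: 34 - 20 = 14. total_sold = 20
  Event 2 (sale 2): sell min(2,14)=2. stock: 14 - 2 = 12. total_sold = 22
  Event 3 (restock 6): 12 + 6 = 18
  Event 4 (restock 36): 18 + 36 = 54
  Event 5 (restock 25): 54 + 25 = 79
  Event 6 (adjust +9): 79 + 9 = 88
  Event 7 (restock 34): 88 + 34 = 122
  Event 8 (sale 17): sell min(17,122)=17. stock: 122 - 17 = 105. total_sold = 39
  Event 9 (return 8): 105 + 8 = 113
  Event 10 (adjust -6): 113 + -6 = 107
  Event 11 (restock 25): 107 + 25 = 132
  Event 12 (sale 5): sell min(5,132)=5. stock: 132 - 5 = 127. total_sold = 44
  Event 13 (sale 15): sell min(15,127)=15. stock: 127 - 15 = 112. total_sold = 59
  Event 14 (sale 9): sell min(9,112)=9. stock: 112 - 9 = 103. total_sold = 68
Final: stock = 103, total_sold = 68

Checking against threshold 12:
  After event 1: stock=14 > 12
  After event 2: stock=12 <= 12 -> ALERT
  After event 3: stock=18 > 12
  After event 4: stock=54 > 12
  After event 5: stock=79 > 12
  After event 6: stock=88 > 12
  After event 7: stock=122 > 12
  After event 8: stock=105 > 12
  After event 9: stock=113 > 12
  After event 10: stock=107 > 12
  After event 11: stock=132 > 12
  After event 12: stock=127 > 12
  After event 13: stock=112 > 12
  After event 14: stock=103 > 12
Alert events: [2]. Count = 1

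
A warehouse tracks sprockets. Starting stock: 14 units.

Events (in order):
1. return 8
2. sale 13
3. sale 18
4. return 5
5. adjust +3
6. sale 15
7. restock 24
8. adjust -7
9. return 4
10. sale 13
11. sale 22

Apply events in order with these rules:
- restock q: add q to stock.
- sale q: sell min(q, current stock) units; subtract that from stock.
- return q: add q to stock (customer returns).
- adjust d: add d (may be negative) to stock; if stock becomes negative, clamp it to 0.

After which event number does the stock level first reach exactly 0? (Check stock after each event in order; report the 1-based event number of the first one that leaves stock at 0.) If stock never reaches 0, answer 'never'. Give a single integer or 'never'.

Processing events:
Start: stock = 14
  Event 1 (return 8): 14 + 8 = 22
  Event 2 (sale 13): sell min(13,22)=13. stock: 22 - 13 = 9. total_sold = 13
  Event 3 (sale 18): sell min(18,9)=9. stock: 9 - 9 = 0. total_sold = 22
  Event 4 (return 5): 0 + 5 = 5
  Event 5 (adjust +3): 5 + 3 = 8
  Event 6 (sale 15): sell min(15,8)=8. stock: 8 - 8 = 0. total_sold = 30
  Event 7 (restock 24): 0 + 24 = 24
  Event 8 (adjust -7): 24 + -7 = 17
  Event 9 (return 4): 17 + 4 = 21
  Event 10 (sale 13): sell min(13,21)=13. stock: 21 - 13 = 8. total_sold = 43
  Event 11 (sale 22): sell min(22,8)=8. stock: 8 - 8 = 0. total_sold = 51
Final: stock = 0, total_sold = 51

First zero at event 3.

Answer: 3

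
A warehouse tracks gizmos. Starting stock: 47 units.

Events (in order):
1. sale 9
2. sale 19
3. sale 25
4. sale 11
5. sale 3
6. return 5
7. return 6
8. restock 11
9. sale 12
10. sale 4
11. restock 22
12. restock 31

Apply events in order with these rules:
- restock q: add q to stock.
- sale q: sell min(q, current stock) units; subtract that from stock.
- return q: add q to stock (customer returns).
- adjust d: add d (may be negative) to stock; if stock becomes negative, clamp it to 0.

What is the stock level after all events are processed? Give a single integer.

Answer: 59

Derivation:
Processing events:
Start: stock = 47
  Event 1 (sale 9): sell min(9,47)=9. stock: 47 - 9 = 38. total_sold = 9
  Event 2 (sale 19): sell min(19,38)=19. stock: 38 - 19 = 19. total_sold = 28
  Event 3 (sale 25): sell min(25,19)=19. stock: 19 - 19 = 0. total_sold = 47
  Event 4 (sale 11): sell min(11,0)=0. stock: 0 - 0 = 0. total_sold = 47
  Event 5 (sale 3): sell min(3,0)=0. stock: 0 - 0 = 0. total_sold = 47
  Event 6 (return 5): 0 + 5 = 5
  Event 7 (return 6): 5 + 6 = 11
  Event 8 (restock 11): 11 + 11 = 22
  Event 9 (sale 12): sell min(12,22)=12. stock: 22 - 12 = 10. total_sold = 59
  Event 10 (sale 4): sell min(4,10)=4. stock: 10 - 4 = 6. total_sold = 63
  Event 11 (restock 22): 6 + 22 = 28
  Event 12 (restock 31): 28 + 31 = 59
Final: stock = 59, total_sold = 63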